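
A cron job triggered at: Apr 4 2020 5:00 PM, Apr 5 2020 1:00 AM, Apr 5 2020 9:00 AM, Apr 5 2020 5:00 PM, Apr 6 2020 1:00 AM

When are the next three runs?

Spacing: 8, 8, 8, 8 h — constant 8 h.
Apr 6 2020 1:00 AM + 8 h = Apr 6 2020 9:00 AM.
Apr 6 2020 9:00 AM + 8 h = Apr 6 2020 5:00 PM.
Apr 6 2020 5:00 PM + 8 h = Apr 7 2020 1:00 AM.

Apr 6 2020 9:00 AM, Apr 6 2020 5:00 PM, Apr 7 2020 1:00 AM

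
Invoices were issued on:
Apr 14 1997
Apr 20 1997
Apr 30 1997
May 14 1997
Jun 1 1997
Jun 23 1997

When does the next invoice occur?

Jul 19 1997

Intervals are 6, 10, 14, 18, 22 days — an arithmetic progression with common difference 4.
Next gap: 26 days. Jun 23 1997 + 26 days = Jul 19 1997.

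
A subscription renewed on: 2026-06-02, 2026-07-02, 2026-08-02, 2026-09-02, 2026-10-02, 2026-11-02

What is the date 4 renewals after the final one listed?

2027-03-02

Each date is the 2nd; the gaps (30, 31, 31, 30, 31) track the month lengths.
The rule is the 2nd of each month.
December 2026: 2026-12-02.
Next: January 2027 → 2027-01-02.
Next: February 2027 → 2027-02-02.
March 2027: 2027-03-02.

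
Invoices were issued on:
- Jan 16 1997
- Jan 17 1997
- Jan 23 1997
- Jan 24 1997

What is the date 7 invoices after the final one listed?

Feb 20 1997

Gaps: 1, 6, 1 days — not constant, but cyclic with period 2.
The events fall on every Thursday and Friday.
The following Thursday is Jan 30 1997.
Next Friday: Jan 31 1997.
The following Thursday is Feb 6 1997.
The following Friday is Feb 7 1997.
The following Thursday is Feb 13 1997.
The following Friday is Feb 14 1997.
Next Thursday: Feb 20 1997.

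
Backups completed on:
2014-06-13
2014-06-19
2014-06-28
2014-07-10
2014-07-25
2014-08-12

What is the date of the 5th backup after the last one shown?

Intervals are 6, 9, 12, 15, 18 days — an arithmetic progression with common difference 3.
Next gap: 21 days. 2014-08-12 + 21 days = 2014-09-02.
Next gap: 24 days. 2014-09-02 + 24 days = 2014-09-26.
Next gap: 27 days. 2014-09-26 + 27 days = 2014-10-23.
Next gap: 30 days. 2014-10-23 + 30 days = 2014-11-22.
Next gap: 33 days. 2014-11-22 + 33 days = 2014-12-25.

2014-12-25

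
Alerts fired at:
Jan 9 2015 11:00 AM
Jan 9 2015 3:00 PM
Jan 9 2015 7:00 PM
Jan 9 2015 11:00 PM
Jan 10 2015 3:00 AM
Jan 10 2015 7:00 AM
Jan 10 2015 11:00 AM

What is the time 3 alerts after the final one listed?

The interval is a steady 4 hours (4, 4, 4, 4, 4, 4).
Jan 10 2015 11:00 AM + 4 h = Jan 10 2015 3:00 PM.
Jan 10 2015 3:00 PM + 4 h = Jan 10 2015 7:00 PM.
Jan 10 2015 7:00 PM + 4 h = Jan 10 2015 11:00 PM.

Jan 10 2015 11:00 PM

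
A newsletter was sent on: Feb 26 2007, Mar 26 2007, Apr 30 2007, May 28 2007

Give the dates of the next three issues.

Jun 25 2007, Jul 30 2007, Aug 27 2007

Every date is a Monday; gaps 28, 35, 28 days.
Each is the last Monday of its month (at least one falls on the 29th or later, ruling out '4th Monday').
Last Monday of June 2007: Jun 25 2007.
July 2007 ends with Monday Jul 30 2007.
August 2007 ends with Monday Aug 27 2007.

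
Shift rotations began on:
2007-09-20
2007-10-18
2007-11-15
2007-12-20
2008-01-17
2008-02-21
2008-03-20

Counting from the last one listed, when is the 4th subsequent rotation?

2008-07-17

These are Thursdays at 28- or 35-day spacing (28, 28, 35, 28, 35, 28).
The pattern: 3rd Thursday of the month.
April 2008 — 3rd Thursday is 2008-04-17.
3rd Thursday of May 2008: 2008-05-15.
June 2008 — 3rd Thursday is 2008-06-19.
July 2008 — 3rd Thursday is 2008-07-17.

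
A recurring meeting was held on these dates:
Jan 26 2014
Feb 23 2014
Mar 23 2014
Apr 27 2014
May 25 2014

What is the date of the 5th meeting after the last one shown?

Oct 26 2014

All dates are Sundays, 28, 28, 35, 28 days apart.
Specifically, the 4th Sunday of each month.
4th Sunday of June 2014: Jun 22 2014.
4th Sunday of July 2014: Jul 27 2014.
August 2014 — 4th Sunday is Aug 24 2014.
September 2014 — 4th Sunday is Sep 28 2014.
October 2014 — 4th Sunday is Oct 26 2014.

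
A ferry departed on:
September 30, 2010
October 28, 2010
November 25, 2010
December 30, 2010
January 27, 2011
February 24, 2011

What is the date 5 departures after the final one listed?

These are Thursdays with 28, 28, 35, 28, 28-day gaps.
Each is the final Thursday of its month — September 30, 2010 is past the 28th, so '4th Thursday' doesn't fit.
Last Thursday of March 2011: March 31, 2011.
April 2011 ends with Thursday April 28, 2011.
Last Thursday of May 2011: May 26, 2011.
Last Thursday of June 2011: June 30, 2011.
July 2011 ends with Thursday July 28, 2011.

July 28, 2011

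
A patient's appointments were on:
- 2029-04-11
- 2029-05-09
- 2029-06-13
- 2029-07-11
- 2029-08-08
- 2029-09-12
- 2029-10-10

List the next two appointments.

All dates are Wednesdays, 28, 35, 28, 28, 35, 28 days apart.
Specifically, the 2nd Wednesday of each month.
2nd Wednesday of November 2029: 2029-11-14.
2nd Wednesday of December 2029: 2029-12-12.

2029-11-14, 2029-12-12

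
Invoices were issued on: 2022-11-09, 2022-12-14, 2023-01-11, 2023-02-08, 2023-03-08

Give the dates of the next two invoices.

Gaps: 35, 28, 28, 28 days — a mix of 28 and 35. Every date is a Wednesday.
Each is the 2nd Wednesday of its month.
April 2023 — 2nd Wednesday is 2023-04-12.
May 2023 — 2nd Wednesday is 2023-05-10.

2023-04-12, 2023-05-10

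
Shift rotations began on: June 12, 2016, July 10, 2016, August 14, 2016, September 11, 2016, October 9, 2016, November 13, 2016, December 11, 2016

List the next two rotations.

All dates are Sundays, 28, 35, 28, 28, 35, 28 days apart.
Specifically, the 2nd Sunday of each month.
2nd Sunday of January 2017: January 8, 2017.
February 2017 — 2nd Sunday is February 12, 2017.

January 8, 2017; February 12, 2017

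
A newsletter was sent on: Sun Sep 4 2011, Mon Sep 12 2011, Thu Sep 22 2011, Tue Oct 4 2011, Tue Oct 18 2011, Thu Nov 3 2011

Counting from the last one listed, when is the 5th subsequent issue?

Tue Feb 21 2012

The spacing grows by 2 each time: 8, 10, 12, 14, 16 days.
Next gap: 18 days. Thu Nov 3 2011 + 18 days = Mon Nov 21 2011.
Next gap: 20 days. Mon Nov 21 2011 + 20 days = Sun Dec 11 2011.
Next gap: 22 days. Sun Dec 11 2011 + 22 days = Mon Jan 2 2012.
Next gap: 24 days. Mon Jan 2 2012 + 24 days = Thu Jan 26 2012.
Next gap: 26 days. Thu Jan 26 2012 + 26 days = Tue Feb 21 2012.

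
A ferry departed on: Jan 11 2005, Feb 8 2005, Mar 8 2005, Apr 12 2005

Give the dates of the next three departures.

Gaps: 28, 28, 35 days — a mix of 28 and 35. Every date is a Tuesday.
Each is the 2nd Tuesday of its month.
May 2005 — 2nd Tuesday is May 10 2005.
2nd Tuesday of June 2005: Jun 14 2005.
July 2005 — 2nd Tuesday is Jul 12 2005.

May 10 2005, Jun 14 2005, Jul 12 2005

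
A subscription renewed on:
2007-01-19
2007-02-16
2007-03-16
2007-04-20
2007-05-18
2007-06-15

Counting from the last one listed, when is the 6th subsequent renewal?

Gaps: 28, 28, 35, 28, 28 days — a mix of 28 and 35. Every date is a Friday.
Each is the 3rd Friday of its month.
July 2007 — 3rd Friday is 2007-07-20.
3rd Friday of August 2007: 2007-08-17.
3rd Friday of September 2007: 2007-09-21.
3rd Friday of October 2007: 2007-10-19.
November 2007 — 3rd Friday is 2007-11-16.
3rd Friday of December 2007: 2007-12-21.

2007-12-21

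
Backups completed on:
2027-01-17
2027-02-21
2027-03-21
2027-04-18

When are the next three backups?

All dates are Sundays, 35, 28, 28 days apart.
Specifically, the 3rd Sunday of each month.
May 2027 — 3rd Sunday is 2027-05-16.
3rd Sunday of June 2027: 2027-06-20.
3rd Sunday of July 2027: 2027-07-18.

2027-05-16, 2027-06-20, 2027-07-18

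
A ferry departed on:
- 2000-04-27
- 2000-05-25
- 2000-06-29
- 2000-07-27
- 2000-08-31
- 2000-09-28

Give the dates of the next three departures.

All Thursdays; the gaps (28, 35, 28, 35, 28) vary with month length.
This is the last Thursday of each month.
October 2000 ends with Thursday 2000-10-26.
November 2000 ends with Thursday 2000-11-30.
Last Thursday of December 2000: 2000-12-28.

2000-10-26, 2000-11-30, 2000-12-28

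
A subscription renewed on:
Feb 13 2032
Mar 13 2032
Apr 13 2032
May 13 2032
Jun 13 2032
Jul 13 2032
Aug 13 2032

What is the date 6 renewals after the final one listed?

Gaps: 29, 31, 30, 31, 30, 31 days — not constant. Every event is on the 13th of the month.
Pattern: the 13th of each month.
September 2032: Sep 13 2032.
Next: October 2032 → Oct 13 2032.
Next: November 2032 → Nov 13 2032.
December 2032: Dec 13 2032.
Next: January 2033 → Jan 13 2033.
Next: February 2033 → Feb 13 2033.

Feb 13 2033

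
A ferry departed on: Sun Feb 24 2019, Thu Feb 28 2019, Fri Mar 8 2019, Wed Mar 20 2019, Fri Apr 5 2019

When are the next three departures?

Intervals are 4, 8, 12, 16 days — an arithmetic progression with common difference 4.
Next gap: 20 days. Fri Apr 5 2019 + 20 days = Thu Apr 25 2019.
Next gap: 24 days. Thu Apr 25 2019 + 24 days = Sun May 19 2019.
Next gap: 28 days. Sun May 19 2019 + 28 days = Sun Jun 16 2019.

Thu Apr 25 2019, Sun May 19 2019, Sun Jun 16 2019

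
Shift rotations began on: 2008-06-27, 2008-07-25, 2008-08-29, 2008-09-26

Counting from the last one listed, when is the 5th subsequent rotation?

2009-02-27

Every date is a Friday; gaps 28, 35, 28 days.
Each is the last Friday of its month (at least one falls on the 29th or later, ruling out '4th Friday').
October 2008 ends with Friday 2008-10-31.
November 2008 ends with Friday 2008-11-28.
December 2008 ends with Friday 2008-12-26.
January 2009 ends with Friday 2009-01-30.
February 2009 ends with Friday 2009-02-27.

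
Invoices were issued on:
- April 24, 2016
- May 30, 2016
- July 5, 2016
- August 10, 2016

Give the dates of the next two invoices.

The spacing is 36, 36, 36 days — always 36 days.
August 10, 2016 + 36 days = September 15, 2016.
September 15, 2016 + 36 days = October 21, 2016.

September 15, 2016; October 21, 2016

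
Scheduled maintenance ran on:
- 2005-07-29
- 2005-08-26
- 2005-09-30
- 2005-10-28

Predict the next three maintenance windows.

2005-11-25, 2005-12-30, 2006-01-27

These are Fridays with 28, 35, 28-day gaps.
Each is the final Friday of its month — 2005-07-29 is past the 28th, so '4th Friday' doesn't fit.
November 2005 ends with Friday 2005-11-25.
December 2005 ends with Friday 2005-12-30.
January 2006 ends with Friday 2006-01-27.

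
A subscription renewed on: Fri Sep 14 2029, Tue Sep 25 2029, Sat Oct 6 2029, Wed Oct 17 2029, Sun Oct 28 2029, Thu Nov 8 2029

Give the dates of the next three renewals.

Mon Nov 19 2029, Fri Nov 30 2029, Tue Dec 11 2029

The spacing is 11, 11, 11, 11, 11 days — always 11 days.
Thu Nov 8 2029 + 11 days = Mon Nov 19 2029.
Mon Nov 19 2029 + 11 days = Fri Nov 30 2029.
Fri Nov 30 2029 + 11 days = Tue Dec 11 2029.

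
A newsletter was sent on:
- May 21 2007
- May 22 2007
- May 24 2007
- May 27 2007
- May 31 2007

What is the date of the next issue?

Jun 5 2007

Gaps: 1, 2, 3, 4 days — each gap is 1 larger than the previous one.
Next gap: 5 days. May 31 2007 + 5 days = Jun 5 2007.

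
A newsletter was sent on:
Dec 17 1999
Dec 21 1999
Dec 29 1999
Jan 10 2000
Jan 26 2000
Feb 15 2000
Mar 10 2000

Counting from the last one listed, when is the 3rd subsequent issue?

The spacing grows by 4 each time: 4, 8, 12, 16, 20, 24 days.
Next gap: 28 days. Mar 10 2000 + 28 days = Apr 7 2000.
Next gap: 32 days. Apr 7 2000 + 32 days = May 9 2000.
Next gap: 36 days. May 9 2000 + 36 days = Jun 14 2000.

Jun 14 2000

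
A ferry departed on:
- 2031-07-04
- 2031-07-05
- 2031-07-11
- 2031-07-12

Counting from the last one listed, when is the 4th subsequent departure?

2031-07-26

Gaps: 1, 6, 1 days — not constant, but cyclic with period 2.
The events fall on every Friday and Saturday.
Next Friday: 2031-07-18.
The following Saturday is 2031-07-19.
The following Friday is 2031-07-25.
The following Saturday is 2031-07-26.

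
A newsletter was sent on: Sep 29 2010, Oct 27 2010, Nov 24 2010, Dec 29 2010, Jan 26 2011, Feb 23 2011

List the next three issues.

These are Wednesdays with 28, 28, 35, 28, 28-day gaps.
Each is the final Wednesday of its month — Sep 29 2010 is past the 28th, so '4th Wednesday' doesn't fit.
March 2011 ends with Wednesday Mar 30 2011.
April 2011 ends with Wednesday Apr 27 2011.
May 2011 ends with Wednesday May 25 2011.

Mar 30 2011, Apr 27 2011, May 25 2011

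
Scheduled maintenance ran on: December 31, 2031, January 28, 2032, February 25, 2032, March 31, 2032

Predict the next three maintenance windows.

All Wednesdays; the gaps (28, 28, 35) vary with month length.
This is the last Wednesday of each month.
April 2032 ends with Wednesday April 28, 2032.
Last Wednesday of May 2032: May 26, 2032.
Last Wednesday of June 2032: June 30, 2032.

April 28, 2032; May 26, 2032; June 30, 2032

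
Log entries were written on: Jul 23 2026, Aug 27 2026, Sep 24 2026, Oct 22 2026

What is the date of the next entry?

All dates are Thursdays, 35, 28, 28 days apart.
Specifically, the 4th Thursday of each month.
November 2026 — 4th Thursday is Nov 26 2026.

Nov 26 2026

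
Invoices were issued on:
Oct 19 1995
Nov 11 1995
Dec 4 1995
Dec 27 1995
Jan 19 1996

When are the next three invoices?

The spacing is 23, 23, 23, 23 days — always 23 days.
Jan 19 1996 + 23 days = Feb 11 1996.
Feb 11 1996 + 23 days = Mar 5 1996.
Mar 5 1996 + 23 days = Mar 28 1996.

Feb 11 1996, Mar 5 1996, Mar 28 1996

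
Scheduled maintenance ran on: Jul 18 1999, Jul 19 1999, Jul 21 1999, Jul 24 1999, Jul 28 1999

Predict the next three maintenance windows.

Intervals are 1, 2, 3, 4 days — an arithmetic progression with common difference 1.
Next gap: 5 days. Jul 28 1999 + 5 days = Aug 2 1999.
Next gap: 6 days. Aug 2 1999 + 6 days = Aug 8 1999.
Next gap: 7 days. Aug 8 1999 + 7 days = Aug 15 1999.

Aug 2 1999, Aug 8 1999, Aug 15 1999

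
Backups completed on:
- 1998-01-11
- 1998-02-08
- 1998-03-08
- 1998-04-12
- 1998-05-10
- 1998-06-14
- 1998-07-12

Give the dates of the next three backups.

These are Sundays at 28- or 35-day spacing (28, 28, 35, 28, 35, 28).
The pattern: 2nd Sunday of the month.
August 1998 — 2nd Sunday is 1998-08-09.
2nd Sunday of September 1998: 1998-09-13.
2nd Sunday of October 1998: 1998-10-11.

1998-08-09, 1998-09-13, 1998-10-11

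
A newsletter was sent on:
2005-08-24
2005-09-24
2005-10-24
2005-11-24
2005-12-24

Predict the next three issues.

The day-of-month is always 24 (31, 30, 31, 30 days between events).
So this recurs on the 24th of each month.
January 2006: 2006-01-24.
February 2006: 2006-02-24.
Next: March 2006 → 2006-03-24.

2006-01-24, 2006-02-24, 2006-03-24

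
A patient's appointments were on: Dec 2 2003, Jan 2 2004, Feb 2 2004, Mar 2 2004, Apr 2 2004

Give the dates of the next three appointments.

The day-of-month is always 2 (31, 31, 29, 31 days between events).
So this recurs on the 2nd of each month.
May 2004: May 2 2004.
June 2004: Jun 2 2004.
Next: July 2004 → Jul 2 2004.

May 2 2004, Jun 2 2004, Jul 2 2004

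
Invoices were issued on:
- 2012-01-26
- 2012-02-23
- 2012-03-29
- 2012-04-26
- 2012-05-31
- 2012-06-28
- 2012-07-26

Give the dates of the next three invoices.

2012-08-30, 2012-09-27, 2012-10-25

These are Thursdays with 28, 35, 28, 35, 28, 28-day gaps.
Each is the final Thursday of its month — 2012-03-29 is past the 28th, so '4th Thursday' doesn't fit.
Last Thursday of August 2012: 2012-08-30.
September 2012 ends with Thursday 2012-09-27.
Last Thursday of October 2012: 2012-10-25.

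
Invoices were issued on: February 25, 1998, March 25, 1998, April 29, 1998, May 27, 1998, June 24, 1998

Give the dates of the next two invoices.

Every date is a Wednesday; gaps 28, 35, 28, 28 days.
Each is the last Wednesday of its month (at least one falls on the 29th or later, ruling out '4th Wednesday').
July 1998 ends with Wednesday July 29, 1998.
Last Wednesday of August 1998: August 26, 1998.

July 29, 1998; August 26, 1998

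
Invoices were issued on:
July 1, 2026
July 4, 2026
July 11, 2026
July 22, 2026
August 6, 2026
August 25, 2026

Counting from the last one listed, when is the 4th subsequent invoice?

December 19, 2026

The spacing grows by 4 each time: 3, 7, 11, 15, 19 days.
Next gap: 23 days. August 25, 2026 + 23 days = September 17, 2026.
Next gap: 27 days. September 17, 2026 + 27 days = October 14, 2026.
Next gap: 31 days. October 14, 2026 + 31 days = November 14, 2026.
Next gap: 35 days. November 14, 2026 + 35 days = December 19, 2026.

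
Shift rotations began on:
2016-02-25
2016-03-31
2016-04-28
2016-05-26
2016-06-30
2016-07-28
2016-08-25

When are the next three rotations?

2016-09-29, 2016-10-27, 2016-11-24

These are Thursdays with 35, 28, 28, 35, 28, 28-day gaps.
Each is the final Thursday of its month — 2016-03-31 is past the 28th, so '4th Thursday' doesn't fit.
Last Thursday of September 2016: 2016-09-29.
October 2016 ends with Thursday 2016-10-27.
November 2016 ends with Thursday 2016-11-24.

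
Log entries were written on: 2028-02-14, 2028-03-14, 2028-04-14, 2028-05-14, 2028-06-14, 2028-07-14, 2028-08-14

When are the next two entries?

Each date is the 14th; the gaps (29, 31, 30, 31, 30, 31) track the month lengths.
The rule is the 14th of each month.
Next: September 2028 → 2028-09-14.
Next: October 2028 → 2028-10-14.

2028-09-14, 2028-10-14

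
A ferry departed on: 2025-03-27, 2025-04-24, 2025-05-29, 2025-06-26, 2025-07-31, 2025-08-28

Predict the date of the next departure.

2025-09-25

All Thursdays; the gaps (28, 35, 28, 35, 28) vary with month length.
This is the last Thursday of each month.
Last Thursday of September 2025: 2025-09-25.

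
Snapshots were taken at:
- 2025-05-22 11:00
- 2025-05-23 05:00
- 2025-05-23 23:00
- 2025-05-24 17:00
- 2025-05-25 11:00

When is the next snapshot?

The interval is a steady 18 hours (18, 18, 18, 18).
2025-05-25 11:00 + 18 h = 2025-05-26 05:00.

2025-05-26 05:00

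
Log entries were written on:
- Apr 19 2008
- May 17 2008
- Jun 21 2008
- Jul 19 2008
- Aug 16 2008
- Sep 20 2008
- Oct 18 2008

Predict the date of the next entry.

Nov 15 2008

All dates are Saturdays, 28, 35, 28, 28, 35, 28 days apart.
Specifically, the 3rd Saturday of each month.
3rd Saturday of November 2008: Nov 15 2008.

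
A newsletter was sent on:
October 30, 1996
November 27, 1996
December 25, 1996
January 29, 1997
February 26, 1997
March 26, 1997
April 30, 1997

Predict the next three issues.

May 28, 1997; June 25, 1997; July 30, 1997

These are Wednesdays with 28, 28, 35, 28, 28, 35-day gaps.
Each is the final Wednesday of its month — October 30, 1996 is past the 28th, so '4th Wednesday' doesn't fit.
Last Wednesday of May 1997: May 28, 1997.
June 1997 ends with Wednesday June 25, 1997.
Last Wednesday of July 1997: July 30, 1997.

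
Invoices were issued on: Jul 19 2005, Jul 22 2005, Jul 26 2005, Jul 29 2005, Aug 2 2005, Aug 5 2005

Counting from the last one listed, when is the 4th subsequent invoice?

Aug 19 2005

Every event lands on a Tuesday or Friday (gaps cycle 3, 4, 3, 4, 3).
So the schedule is: every Tuesday and Friday.
Next Tuesday: Aug 9 2005.
Next Friday: Aug 12 2005.
Next Tuesday: Aug 16 2005.
Next Friday: Aug 19 2005.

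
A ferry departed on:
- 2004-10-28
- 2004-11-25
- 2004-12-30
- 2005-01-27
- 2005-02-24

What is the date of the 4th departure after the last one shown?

2005-06-30

These are Thursdays with 28, 35, 28, 28-day gaps.
Each is the final Thursday of its month — 2004-12-30 is past the 28th, so '4th Thursday' doesn't fit.
Last Thursday of March 2005: 2005-03-31.
April 2005 ends with Thursday 2005-04-28.
Last Thursday of May 2005: 2005-05-26.
Last Thursday of June 2005: 2005-06-30.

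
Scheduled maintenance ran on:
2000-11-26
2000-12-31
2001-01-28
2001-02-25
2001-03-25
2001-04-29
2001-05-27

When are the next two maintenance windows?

2001-06-24, 2001-07-29

Every date is a Sunday; gaps 35, 28, 28, 28, 35, 28 days.
Each is the last Sunday of its month (at least one falls on the 29th or later, ruling out '4th Sunday').
Last Sunday of June 2001: 2001-06-24.
Last Sunday of July 2001: 2001-07-29.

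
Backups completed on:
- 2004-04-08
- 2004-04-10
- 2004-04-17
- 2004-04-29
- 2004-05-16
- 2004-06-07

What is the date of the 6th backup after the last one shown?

2005-01-30

Intervals are 2, 7, 12, 17, 22 days — an arithmetic progression with common difference 5.
Next gap: 27 days. 2004-06-07 + 27 days = 2004-07-04.
Next gap: 32 days. 2004-07-04 + 32 days = 2004-08-05.
Next gap: 37 days. 2004-08-05 + 37 days = 2004-09-11.
Next gap: 42 days. 2004-09-11 + 42 days = 2004-10-23.
Next gap: 47 days. 2004-10-23 + 47 days = 2004-12-09.
Next gap: 52 days. 2004-12-09 + 52 days = 2005-01-30.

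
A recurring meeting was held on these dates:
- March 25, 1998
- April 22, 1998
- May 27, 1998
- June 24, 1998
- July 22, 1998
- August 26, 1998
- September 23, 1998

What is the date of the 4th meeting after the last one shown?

These are Wednesdays at 28- or 35-day spacing (28, 35, 28, 28, 35, 28).
The pattern: 4th Wednesday of the month.
October 1998 — 4th Wednesday is October 28, 1998.
November 1998 — 4th Wednesday is November 25, 1998.
4th Wednesday of December 1998: December 23, 1998.
4th Wednesday of January 1999: January 27, 1999.

January 27, 1999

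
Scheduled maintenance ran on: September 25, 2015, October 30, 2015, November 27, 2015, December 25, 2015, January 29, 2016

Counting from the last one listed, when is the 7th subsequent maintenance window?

August 26, 2016

All Fridays; the gaps (35, 28, 28, 35) vary with month length.
This is the last Friday of each month.
Last Friday of February 2016: February 26, 2016.
Last Friday of March 2016: March 25, 2016.
Last Friday of April 2016: April 29, 2016.
Last Friday of May 2016: May 27, 2016.
June 2016 ends with Friday June 24, 2016.
July 2016 ends with Friday July 29, 2016.
Last Friday of August 2016: August 26, 2016.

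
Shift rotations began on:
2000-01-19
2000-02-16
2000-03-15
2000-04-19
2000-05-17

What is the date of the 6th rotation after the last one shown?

2000-11-15

These are Wednesdays at 28- or 35-day spacing (28, 28, 35, 28).
The pattern: 3rd Wednesday of the month.
3rd Wednesday of June 2000: 2000-06-21.
July 2000 — 3rd Wednesday is 2000-07-19.
August 2000 — 3rd Wednesday is 2000-08-16.
3rd Wednesday of September 2000: 2000-09-20.
October 2000 — 3rd Wednesday is 2000-10-18.
3rd Wednesday of November 2000: 2000-11-15.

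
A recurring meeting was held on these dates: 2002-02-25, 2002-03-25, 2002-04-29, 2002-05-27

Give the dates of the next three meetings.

2002-06-24, 2002-07-29, 2002-08-26

These are Mondays with 28, 35, 28-day gaps.
Each is the final Monday of its month — 2002-04-29 is past the 28th, so '4th Monday' doesn't fit.
June 2002 ends with Monday 2002-06-24.
July 2002 ends with Monday 2002-07-29.
Last Monday of August 2002: 2002-08-26.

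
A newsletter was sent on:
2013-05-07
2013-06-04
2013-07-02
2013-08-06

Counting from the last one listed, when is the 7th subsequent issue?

2014-03-04

Gaps: 28, 28, 35 days — a mix of 28 and 35. Every date is a Tuesday.
Each is the 1st Tuesday of its month.
September 2013 — 1st Tuesday is 2013-09-03.
October 2013 — 1st Tuesday is 2013-10-01.
1st Tuesday of November 2013: 2013-11-05.
1st Tuesday of December 2013: 2013-12-03.
1st Tuesday of January 2014: 2014-01-07.
February 2014 — 1st Tuesday is 2014-02-04.
March 2014 — 1st Tuesday is 2014-03-04.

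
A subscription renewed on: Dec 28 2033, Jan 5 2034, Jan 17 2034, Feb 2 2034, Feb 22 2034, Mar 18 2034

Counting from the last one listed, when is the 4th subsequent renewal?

Aug 1 2034

Gaps: 8, 12, 16, 20, 24 days — each gap is 4 larger than the previous one.
Next gap: 28 days. Mar 18 2034 + 28 days = Apr 15 2034.
Next gap: 32 days. Apr 15 2034 + 32 days = May 17 2034.
Next gap: 36 days. May 17 2034 + 36 days = Jun 22 2034.
Next gap: 40 days. Jun 22 2034 + 40 days = Aug 1 2034.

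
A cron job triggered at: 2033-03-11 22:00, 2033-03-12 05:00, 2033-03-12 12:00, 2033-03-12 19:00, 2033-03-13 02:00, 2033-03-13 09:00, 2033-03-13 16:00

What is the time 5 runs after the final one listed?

Spacing: 7, 7, 7, 7, 7, 7 h — constant 7 h.
2033-03-13 16:00 + 7 h = 2033-03-13 23:00.
2033-03-13 23:00 + 7 h = 2033-03-14 06:00.
2033-03-14 06:00 + 7 h = 2033-03-14 13:00.
2033-03-14 13:00 + 7 h = 2033-03-14 20:00.
2033-03-14 20:00 + 7 h = 2033-03-15 03:00.

2033-03-15 03:00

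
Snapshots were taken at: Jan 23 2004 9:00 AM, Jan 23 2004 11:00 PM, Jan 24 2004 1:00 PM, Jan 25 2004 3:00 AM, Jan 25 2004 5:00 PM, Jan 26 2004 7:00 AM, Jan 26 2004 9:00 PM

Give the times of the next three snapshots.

Jan 27 2004 11:00 AM, Jan 28 2004 1:00 AM, Jan 28 2004 3:00 PM

Spacing: 14, 14, 14, 14, 14, 14 h — constant 14 h.
Jan 26 2004 9:00 PM + 14 h = Jan 27 2004 11:00 AM.
Jan 27 2004 11:00 AM + 14 h = Jan 28 2004 1:00 AM.
Jan 28 2004 1:00 AM + 14 h = Jan 28 2004 3:00 PM.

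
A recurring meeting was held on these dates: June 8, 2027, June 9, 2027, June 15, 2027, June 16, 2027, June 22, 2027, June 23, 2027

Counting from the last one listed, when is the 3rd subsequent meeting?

July 6, 2027

Every event lands on a Tuesday or Wednesday (gaps cycle 1, 6, 1, 6, 1).
So the schedule is: every Tuesday and Wednesday.
Next Tuesday: June 29, 2027.
The following Wednesday is June 30, 2027.
Next Tuesday: July 6, 2027.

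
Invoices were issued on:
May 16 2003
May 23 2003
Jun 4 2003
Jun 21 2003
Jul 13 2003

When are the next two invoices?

Gaps: 7, 12, 17, 22 days — each gap is 5 larger than the previous one.
Next gap: 27 days. Jul 13 2003 + 27 days = Aug 9 2003.
Next gap: 32 days. Aug 9 2003 + 32 days = Sep 10 2003.

Aug 9 2003, Sep 10 2003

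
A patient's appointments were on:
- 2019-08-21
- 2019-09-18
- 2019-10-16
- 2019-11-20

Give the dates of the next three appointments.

All dates are Wednesdays, 28, 28, 35 days apart.
Specifically, the 3rd Wednesday of each month.
December 2019 — 3rd Wednesday is 2019-12-18.
3rd Wednesday of January 2020: 2020-01-15.
3rd Wednesday of February 2020: 2020-02-19.

2019-12-18, 2020-01-15, 2020-02-19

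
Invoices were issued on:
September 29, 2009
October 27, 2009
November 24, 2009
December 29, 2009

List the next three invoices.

Every date is a Tuesday; gaps 28, 28, 35 days.
Each is the last Tuesday of its month (at least one falls on the 29th or later, ruling out '4th Tuesday').
January 2010 ends with Tuesday January 26, 2010.
Last Tuesday of February 2010: February 23, 2010.
March 2010 ends with Tuesday March 30, 2010.

January 26, 2010; February 23, 2010; March 30, 2010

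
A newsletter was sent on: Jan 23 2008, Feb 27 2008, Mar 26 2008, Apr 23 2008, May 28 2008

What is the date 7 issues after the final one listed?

Gaps: 35, 28, 28, 35 days — a mix of 28 and 35. Every date is a Wednesday.
Each is the 4th Wednesday of its month.
June 2008 — 4th Wednesday is Jun 25 2008.
4th Wednesday of July 2008: Jul 23 2008.
4th Wednesday of August 2008: Aug 27 2008.
4th Wednesday of September 2008: Sep 24 2008.
4th Wednesday of October 2008: Oct 22 2008.
4th Wednesday of November 2008: Nov 26 2008.
December 2008 — 4th Wednesday is Dec 24 2008.

Dec 24 2008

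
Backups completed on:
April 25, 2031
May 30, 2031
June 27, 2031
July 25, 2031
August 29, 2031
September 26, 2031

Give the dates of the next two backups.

October 31, 2031; November 28, 2031

Every date is a Friday; gaps 35, 28, 28, 35, 28 days.
Each is the last Friday of its month (at least one falls on the 29th or later, ruling out '4th Friday').
Last Friday of October 2031: October 31, 2031.
November 2031 ends with Friday November 28, 2031.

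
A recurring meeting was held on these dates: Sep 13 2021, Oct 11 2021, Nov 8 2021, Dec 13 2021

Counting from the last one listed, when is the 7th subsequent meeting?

All dates are Mondays, 28, 28, 35 days apart.
Specifically, the 2nd Monday of each month.
2nd Monday of January 2022: Jan 10 2022.
February 2022 — 2nd Monday is Feb 14 2022.
2nd Monday of March 2022: Mar 14 2022.
April 2022 — 2nd Monday is Apr 11 2022.
May 2022 — 2nd Monday is May 9 2022.
June 2022 — 2nd Monday is Jun 13 2022.
July 2022 — 2nd Monday is Jul 11 2022.

Jul 11 2022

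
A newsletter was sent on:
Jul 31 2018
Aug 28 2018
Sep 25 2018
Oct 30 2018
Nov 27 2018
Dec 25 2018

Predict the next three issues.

Jan 29 2019, Feb 26 2019, Mar 26 2019

These are Tuesdays with 28, 28, 35, 28, 28-day gaps.
Each is the final Tuesday of its month — Jul 31 2018 is past the 28th, so '4th Tuesday' doesn't fit.
Last Tuesday of January 2019: Jan 29 2019.
Last Tuesday of February 2019: Feb 26 2019.
Last Tuesday of March 2019: Mar 26 2019.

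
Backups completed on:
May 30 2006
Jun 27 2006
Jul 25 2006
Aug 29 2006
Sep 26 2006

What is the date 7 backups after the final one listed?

Every date is a Tuesday; gaps 28, 28, 35, 28 days.
Each is the last Tuesday of its month (at least one falls on the 29th or later, ruling out '4th Tuesday').
Last Tuesday of October 2006: Oct 31 2006.
Last Tuesday of November 2006: Nov 28 2006.
December 2006 ends with Tuesday Dec 26 2006.
Last Tuesday of January 2007: Jan 30 2007.
February 2007 ends with Tuesday Feb 27 2007.
Last Tuesday of March 2007: Mar 27 2007.
Last Tuesday of April 2007: Apr 24 2007.

Apr 24 2007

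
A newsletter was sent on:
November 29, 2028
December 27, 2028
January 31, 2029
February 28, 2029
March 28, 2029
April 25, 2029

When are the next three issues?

All Wednesdays; the gaps (28, 35, 28, 28, 28) vary with month length.
This is the last Wednesday of each month.
May 2029 ends with Wednesday May 30, 2029.
Last Wednesday of June 2029: June 27, 2029.
Last Wednesday of July 2029: July 25, 2029.

May 30, 2029; June 27, 2029; July 25, 2029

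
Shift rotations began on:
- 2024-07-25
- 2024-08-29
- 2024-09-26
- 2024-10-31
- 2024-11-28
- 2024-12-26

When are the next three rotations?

These are Thursdays with 35, 28, 35, 28, 28-day gaps.
Each is the final Thursday of its month — 2024-08-29 is past the 28th, so '4th Thursday' doesn't fit.
January 2025 ends with Thursday 2025-01-30.
February 2025 ends with Thursday 2025-02-27.
March 2025 ends with Thursday 2025-03-27.

2025-01-30, 2025-02-27, 2025-03-27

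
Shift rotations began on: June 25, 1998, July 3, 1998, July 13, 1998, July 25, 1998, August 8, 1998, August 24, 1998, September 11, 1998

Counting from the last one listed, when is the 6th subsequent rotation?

Gaps: 8, 10, 12, 14, 16, 18 days — each gap is 2 larger than the previous one.
Next gap: 20 days. September 11, 1998 + 20 days = October 1, 1998.
Next gap: 22 days. October 1, 1998 + 22 days = October 23, 1998.
Next gap: 24 days. October 23, 1998 + 24 days = November 16, 1998.
Next gap: 26 days. November 16, 1998 + 26 days = December 12, 1998.
Next gap: 28 days. December 12, 1998 + 28 days = January 9, 1999.
Next gap: 30 days. January 9, 1999 + 30 days = February 8, 1999.

February 8, 1999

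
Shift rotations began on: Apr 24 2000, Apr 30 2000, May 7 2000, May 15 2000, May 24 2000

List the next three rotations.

Jun 3 2000, Jun 14 2000, Jun 26 2000

The spacing grows by 1 each time: 6, 7, 8, 9 days.
Next gap: 10 days. May 24 2000 + 10 days = Jun 3 2000.
Next gap: 11 days. Jun 3 2000 + 11 days = Jun 14 2000.
Next gap: 12 days. Jun 14 2000 + 12 days = Jun 26 2000.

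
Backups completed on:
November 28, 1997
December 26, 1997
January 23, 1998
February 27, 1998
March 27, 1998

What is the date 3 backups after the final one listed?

These are Fridays at 28- or 35-day spacing (28, 28, 35, 28).
The pattern: 4th Friday of the month.
4th Friday of April 1998: April 24, 1998.
May 1998 — 4th Friday is May 22, 1998.
4th Friday of June 1998: June 26, 1998.

June 26, 1998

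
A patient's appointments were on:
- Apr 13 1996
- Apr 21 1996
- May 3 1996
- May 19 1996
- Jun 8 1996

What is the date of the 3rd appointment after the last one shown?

Aug 31 1996

Intervals are 8, 12, 16, 20 days — an arithmetic progression with common difference 4.
Next gap: 24 days. Jun 8 1996 + 24 days = Jul 2 1996.
Next gap: 28 days. Jul 2 1996 + 28 days = Jul 30 1996.
Next gap: 32 days. Jul 30 1996 + 32 days = Aug 31 1996.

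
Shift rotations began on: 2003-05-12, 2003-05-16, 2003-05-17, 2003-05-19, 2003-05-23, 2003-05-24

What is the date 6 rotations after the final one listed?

Gaps: 4, 1, 2, 4, 1 days — not constant, but cyclic with period 3.
The events fall on every Monday, Friday and Saturday.
The following Monday is 2003-05-26.
The following Friday is 2003-05-30.
Next Saturday: 2003-05-31.
The following Monday is 2003-06-02.
The following Friday is 2003-06-06.
The following Saturday is 2003-06-07.

2003-06-07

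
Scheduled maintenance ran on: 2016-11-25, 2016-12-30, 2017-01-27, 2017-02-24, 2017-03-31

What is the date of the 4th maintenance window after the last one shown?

All Fridays; the gaps (35, 28, 28, 35) vary with month length.
This is the last Friday of each month.
April 2017 ends with Friday 2017-04-28.
May 2017 ends with Friday 2017-05-26.
Last Friday of June 2017: 2017-06-30.
Last Friday of July 2017: 2017-07-28.

2017-07-28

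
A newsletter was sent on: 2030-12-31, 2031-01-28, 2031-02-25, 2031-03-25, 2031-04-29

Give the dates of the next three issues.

These are Tuesdays with 28, 28, 28, 35-day gaps.
Each is the final Tuesday of its month — 2030-12-31 is past the 28th, so '4th Tuesday' doesn't fit.
May 2031 ends with Tuesday 2031-05-27.
June 2031 ends with Tuesday 2031-06-24.
Last Tuesday of July 2031: 2031-07-29.

2031-05-27, 2031-06-24, 2031-07-29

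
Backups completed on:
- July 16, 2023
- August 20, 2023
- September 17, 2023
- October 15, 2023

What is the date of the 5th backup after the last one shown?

All dates are Sundays, 35, 28, 28 days apart.
Specifically, the 3rd Sunday of each month.
3rd Sunday of November 2023: November 19, 2023.
December 2023 — 3rd Sunday is December 17, 2023.
January 2024 — 3rd Sunday is January 21, 2024.
3rd Sunday of February 2024: February 18, 2024.
3rd Sunday of March 2024: March 17, 2024.

March 17, 2024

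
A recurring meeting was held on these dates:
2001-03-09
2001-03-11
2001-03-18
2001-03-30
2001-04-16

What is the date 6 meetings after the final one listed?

The spacing grows by 5 each time: 2, 7, 12, 17 days.
Next gap: 22 days. 2001-04-16 + 22 days = 2001-05-08.
Next gap: 27 days. 2001-05-08 + 27 days = 2001-06-04.
Next gap: 32 days. 2001-06-04 + 32 days = 2001-07-06.
Next gap: 37 days. 2001-07-06 + 37 days = 2001-08-12.
Next gap: 42 days. 2001-08-12 + 42 days = 2001-09-23.
Next gap: 47 days. 2001-09-23 + 47 days = 2001-11-09.

2001-11-09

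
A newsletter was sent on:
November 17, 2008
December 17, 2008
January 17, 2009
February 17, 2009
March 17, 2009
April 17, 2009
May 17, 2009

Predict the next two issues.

The day-of-month is always 17 (30, 31, 31, 28, 31, 30 days between events).
So this recurs on the 17th of each month.
Next: June 2009 → June 17, 2009.
July 2009: July 17, 2009.

June 17, 2009; July 17, 2009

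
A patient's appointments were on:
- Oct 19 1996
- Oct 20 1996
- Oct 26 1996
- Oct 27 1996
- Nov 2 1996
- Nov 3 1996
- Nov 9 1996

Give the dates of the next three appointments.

Every event lands on a Saturday or Sunday (gaps cycle 1, 6, 1, 6, 1, 6).
So the schedule is: every Saturday and Sunday.
The following Sunday is Nov 10 1996.
Next Saturday: Nov 16 1996.
Next Sunday: Nov 17 1996.

Nov 10 1996, Nov 16 1996, Nov 17 1996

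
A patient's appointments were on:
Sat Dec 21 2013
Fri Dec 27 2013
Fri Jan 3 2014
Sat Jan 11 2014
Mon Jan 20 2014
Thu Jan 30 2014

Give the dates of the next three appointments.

Mon Feb 10 2014, Sat Feb 22 2014, Fri Mar 7 2014

Gaps: 6, 7, 8, 9, 10 days — each gap is 1 larger than the previous one.
Next gap: 11 days. Thu Jan 30 2014 + 11 days = Mon Feb 10 2014.
Next gap: 12 days. Mon Feb 10 2014 + 12 days = Sat Feb 22 2014.
Next gap: 13 days. Sat Feb 22 2014 + 13 days = Fri Mar 7 2014.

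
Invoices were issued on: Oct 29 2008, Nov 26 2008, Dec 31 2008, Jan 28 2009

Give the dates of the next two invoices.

Every date is a Wednesday; gaps 28, 35, 28 days.
Each is the last Wednesday of its month (at least one falls on the 29th or later, ruling out '4th Wednesday').
February 2009 ends with Wednesday Feb 25 2009.
Last Wednesday of March 2009: Mar 25 2009.

Feb 25 2009, Mar 25 2009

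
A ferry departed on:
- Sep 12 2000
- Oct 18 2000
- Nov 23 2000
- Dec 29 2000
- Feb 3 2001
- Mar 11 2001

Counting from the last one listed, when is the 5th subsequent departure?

Sep 7 2001

The spacing is 36, 36, 36, 36, 36 days — always 36 days.
Mar 11 2001 + 36 days = Apr 16 2001.
Apr 16 2001 + 36 days = May 22 2001.
May 22 2001 + 36 days = Jun 27 2001.
Jun 27 2001 + 36 days = Aug 2 2001.
Aug 2 2001 + 36 days = Sep 7 2001.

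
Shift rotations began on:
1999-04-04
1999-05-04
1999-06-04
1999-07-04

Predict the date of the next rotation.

1999-08-04

Gaps: 30, 31, 30 days — not constant. Every event is on the 4th of the month.
Pattern: the 4th of each month.
Next: August 1999 → 1999-08-04.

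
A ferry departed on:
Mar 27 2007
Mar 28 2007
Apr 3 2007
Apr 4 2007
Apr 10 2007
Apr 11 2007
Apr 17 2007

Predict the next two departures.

Apr 18 2007, Apr 24 2007

Gaps: 1, 6, 1, 6, 1, 6 days — not constant, but cyclic with period 2.
The events fall on every Tuesday and Wednesday.
The following Wednesday is Apr 18 2007.
Next Tuesday: Apr 24 2007.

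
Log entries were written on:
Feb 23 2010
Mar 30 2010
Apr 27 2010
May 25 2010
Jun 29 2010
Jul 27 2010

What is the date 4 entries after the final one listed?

Nov 30 2010

Every date is a Tuesday; gaps 35, 28, 28, 35, 28 days.
Each is the last Tuesday of its month (at least one falls on the 29th or later, ruling out '4th Tuesday').
August 2010 ends with Tuesday Aug 31 2010.
Last Tuesday of September 2010: Sep 28 2010.
Last Tuesday of October 2010: Oct 26 2010.
Last Tuesday of November 2010: Nov 30 2010.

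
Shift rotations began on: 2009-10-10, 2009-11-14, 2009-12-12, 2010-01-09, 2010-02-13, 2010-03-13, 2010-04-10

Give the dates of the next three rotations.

These are Saturdays at 28- or 35-day spacing (35, 28, 28, 35, 28, 28).
The pattern: 2nd Saturday of the month.
2nd Saturday of May 2010: 2010-05-08.
2nd Saturday of June 2010: 2010-06-12.
2nd Saturday of July 2010: 2010-07-10.

2010-05-08, 2010-06-12, 2010-07-10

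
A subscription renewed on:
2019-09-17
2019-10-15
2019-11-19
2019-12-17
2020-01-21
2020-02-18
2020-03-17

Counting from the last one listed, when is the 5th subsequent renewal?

2020-08-18

Gaps: 28, 35, 28, 35, 28, 28 days — a mix of 28 and 35. Every date is a Tuesday.
Each is the 3rd Tuesday of its month.
3rd Tuesday of April 2020: 2020-04-21.
3rd Tuesday of May 2020: 2020-05-19.
June 2020 — 3rd Tuesday is 2020-06-16.
July 2020 — 3rd Tuesday is 2020-07-21.
3rd Tuesday of August 2020: 2020-08-18.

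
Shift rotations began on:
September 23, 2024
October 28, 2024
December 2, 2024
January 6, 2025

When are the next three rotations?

February 10, 2025; March 17, 2025; April 21, 2025

Gaps between consecutive events: 35, 35, 35 days — a constant 35-day interval.
January 6, 2025 + 35 days = February 10, 2025.
February 10, 2025 + 35 days = March 17, 2025.
March 17, 2025 + 35 days = April 21, 2025.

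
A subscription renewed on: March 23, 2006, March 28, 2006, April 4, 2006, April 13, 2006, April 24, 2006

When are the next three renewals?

The spacing grows by 2 each time: 5, 7, 9, 11 days.
Next gap: 13 days. April 24, 2006 + 13 days = May 7, 2006.
Next gap: 15 days. May 7, 2006 + 15 days = May 22, 2006.
Next gap: 17 days. May 22, 2006 + 17 days = June 8, 2006.

May 7, 2006; May 22, 2006; June 8, 2006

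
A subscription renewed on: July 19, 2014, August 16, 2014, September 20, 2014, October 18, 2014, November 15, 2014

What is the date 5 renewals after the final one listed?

Gaps: 28, 35, 28, 28 days — a mix of 28 and 35. Every date is a Saturday.
Each is the 3rd Saturday of its month.
3rd Saturday of December 2014: December 20, 2014.
January 2015 — 3rd Saturday is January 17, 2015.
February 2015 — 3rd Saturday is February 21, 2015.
March 2015 — 3rd Saturday is March 21, 2015.
April 2015 — 3rd Saturday is April 18, 2015.

April 18, 2015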